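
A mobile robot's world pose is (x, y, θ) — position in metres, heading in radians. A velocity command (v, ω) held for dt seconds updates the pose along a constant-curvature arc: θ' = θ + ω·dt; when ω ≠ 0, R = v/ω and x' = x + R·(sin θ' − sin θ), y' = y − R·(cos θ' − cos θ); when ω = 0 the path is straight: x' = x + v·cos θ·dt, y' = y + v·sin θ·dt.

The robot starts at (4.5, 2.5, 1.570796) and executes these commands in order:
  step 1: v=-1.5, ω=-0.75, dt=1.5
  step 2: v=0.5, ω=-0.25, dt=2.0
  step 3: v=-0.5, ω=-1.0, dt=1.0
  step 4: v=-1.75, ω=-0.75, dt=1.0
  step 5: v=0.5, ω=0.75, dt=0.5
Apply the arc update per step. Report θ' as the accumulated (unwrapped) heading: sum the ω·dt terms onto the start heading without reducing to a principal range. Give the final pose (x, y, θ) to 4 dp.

(3.6728, 2.5842, -1.4292)

step 1: θ'=0.4458 (R=2.0000) → pose (3.3624, 0.6955, 0.4458)
step 2: θ'=-0.0542 (R=-2.0000) → pose (4.3331, 0.8880, -0.0542)
step 3: θ'=-1.0542 (R=0.5000) → pose (3.9254, 1.1403, -1.0542)
step 4: θ'=-1.8042 (R=2.3333) → pose (3.6842, 2.8325, -1.8042)
step 5: θ'=-1.4292 (R=0.6667) → pose (3.6728, 2.5842, -1.4292)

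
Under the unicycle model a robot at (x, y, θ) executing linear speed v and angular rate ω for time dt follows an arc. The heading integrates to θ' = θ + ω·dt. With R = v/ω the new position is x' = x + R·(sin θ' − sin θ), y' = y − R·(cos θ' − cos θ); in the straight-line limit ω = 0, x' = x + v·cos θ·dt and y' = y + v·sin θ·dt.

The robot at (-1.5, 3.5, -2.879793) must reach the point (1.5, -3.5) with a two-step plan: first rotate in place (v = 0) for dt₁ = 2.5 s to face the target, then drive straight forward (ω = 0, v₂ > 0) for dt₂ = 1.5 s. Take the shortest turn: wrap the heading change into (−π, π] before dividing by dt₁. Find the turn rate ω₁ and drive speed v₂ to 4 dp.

heading to target = atan2(-3.5−3.5, 1.5−-1.5) = -1.1659
Δθ = wrap(-1.1659 − -2.8798) = 1.7139; ω₁ = Δθ/dt₁ = 0.6856
distance = √((1.5−-1.5)² + (-3.5−3.5)²) = 7.6158; v₂ = distance/dt₂ = 5.0772

ω₁ = 0.6856, v₂ = 5.0772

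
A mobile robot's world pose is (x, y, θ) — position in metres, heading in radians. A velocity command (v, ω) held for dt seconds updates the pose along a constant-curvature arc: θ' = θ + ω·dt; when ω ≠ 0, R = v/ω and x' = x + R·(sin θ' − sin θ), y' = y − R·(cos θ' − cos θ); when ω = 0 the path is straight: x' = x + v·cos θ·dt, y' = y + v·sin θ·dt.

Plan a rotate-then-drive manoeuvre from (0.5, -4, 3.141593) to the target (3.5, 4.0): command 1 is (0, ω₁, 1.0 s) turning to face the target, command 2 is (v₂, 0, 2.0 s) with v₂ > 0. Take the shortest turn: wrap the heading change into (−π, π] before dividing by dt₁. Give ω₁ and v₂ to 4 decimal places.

ω₁ = -1.9296, v₂ = 4.2720

heading to target = atan2(4−-4, 3.5−0.5) = 1.2120
Δθ = wrap(1.2120 − 3.1416) = -1.9296; ω₁ = Δθ/dt₁ = -1.9296
distance = √((3.5−0.5)² + (4−-4)²) = 8.5440; v₂ = distance/dt₂ = 4.2720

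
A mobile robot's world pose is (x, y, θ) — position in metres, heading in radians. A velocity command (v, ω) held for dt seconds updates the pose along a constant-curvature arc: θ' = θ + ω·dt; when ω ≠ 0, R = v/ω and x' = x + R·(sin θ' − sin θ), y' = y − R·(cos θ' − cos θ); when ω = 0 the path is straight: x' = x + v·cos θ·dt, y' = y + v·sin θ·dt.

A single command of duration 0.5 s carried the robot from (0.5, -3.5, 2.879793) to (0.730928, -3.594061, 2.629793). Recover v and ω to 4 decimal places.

v = -0.5000, ω = -0.5000

Δθ = 2.629793 − 2.879793 = -0.250000
ω = Δθ/dt = -0.250000/0.5 = -0.5000
R = Δx/(sin θ' − sin θ) = 1.0000
v = R·ω = 1.0000·-0.5000 = -0.5000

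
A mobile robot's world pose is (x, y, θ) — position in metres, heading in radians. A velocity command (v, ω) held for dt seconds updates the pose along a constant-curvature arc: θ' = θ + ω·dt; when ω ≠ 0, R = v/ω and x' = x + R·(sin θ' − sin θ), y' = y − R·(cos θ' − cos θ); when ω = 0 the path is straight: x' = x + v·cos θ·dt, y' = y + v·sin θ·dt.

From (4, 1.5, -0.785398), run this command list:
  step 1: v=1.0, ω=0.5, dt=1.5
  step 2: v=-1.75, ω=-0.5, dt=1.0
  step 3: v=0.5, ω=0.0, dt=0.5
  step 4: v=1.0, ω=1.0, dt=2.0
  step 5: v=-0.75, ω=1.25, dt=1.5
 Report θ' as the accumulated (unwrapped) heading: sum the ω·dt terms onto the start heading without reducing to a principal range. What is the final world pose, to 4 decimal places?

(6.1159, 1.3777, 3.3396)

step 1: θ'=-0.0354 (R=2.0000) → pose (5.3434, 0.9155, -0.0354)
step 2: θ'=-0.5354 (R=3.5000) → pose (3.6817, 1.4030, -0.5354)
step 3: θ'=-0.5354 (straight) → pose (3.8967, 1.2755, -0.5354)
step 4: θ'=1.4646 (R=1.0000) → pose (5.4012, 2.0296, 1.4646)
step 5: θ'=3.3396 (R=-0.6000) → pose (6.1159, 1.3777, 3.3396)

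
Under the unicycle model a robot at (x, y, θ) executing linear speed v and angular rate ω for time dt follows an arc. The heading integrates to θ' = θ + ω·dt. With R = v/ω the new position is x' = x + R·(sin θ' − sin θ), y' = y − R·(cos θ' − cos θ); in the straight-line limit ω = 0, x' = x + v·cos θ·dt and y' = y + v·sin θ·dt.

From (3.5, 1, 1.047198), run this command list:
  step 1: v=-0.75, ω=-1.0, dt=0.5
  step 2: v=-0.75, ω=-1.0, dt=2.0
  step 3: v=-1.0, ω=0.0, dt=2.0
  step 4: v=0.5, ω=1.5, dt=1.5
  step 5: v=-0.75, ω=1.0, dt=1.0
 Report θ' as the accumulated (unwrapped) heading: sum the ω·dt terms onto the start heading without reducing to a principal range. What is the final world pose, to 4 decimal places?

step 1: θ'=0.5472 (R=0.7500) → pose (3.2407, 0.7345, 0.5472)
step 2: θ'=-1.4528 (R=0.7500) → pose (2.1057, 1.2867, -1.4528)
step 3: θ'=-1.4528 (straight) → pose (1.8703, 3.2728, -1.4528)
step 4: θ'=0.7972 (R=0.3333) → pose (2.4397, 3.0791, 0.7972)
step 5: θ'=1.7972 (R=-0.7500) → pose (2.2454, 2.3867, 1.7972)

(2.2454, 2.3867, 1.7972)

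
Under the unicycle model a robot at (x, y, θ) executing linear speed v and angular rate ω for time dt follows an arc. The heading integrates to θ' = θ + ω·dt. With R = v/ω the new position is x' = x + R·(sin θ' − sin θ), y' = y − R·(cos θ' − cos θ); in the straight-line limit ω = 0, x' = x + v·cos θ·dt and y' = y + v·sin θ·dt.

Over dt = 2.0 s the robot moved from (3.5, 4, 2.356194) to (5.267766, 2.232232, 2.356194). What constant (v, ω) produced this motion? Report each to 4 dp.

v = -1.2500, ω = 0.0000

Δθ = 2.356194 − 2.356194 = 0.000000
ω = Δθ/dt = 0.000000/2.0 = 0.0000
ω = 0 → v = (Δx·cos θ + Δy·sin θ)/dt = -1.2500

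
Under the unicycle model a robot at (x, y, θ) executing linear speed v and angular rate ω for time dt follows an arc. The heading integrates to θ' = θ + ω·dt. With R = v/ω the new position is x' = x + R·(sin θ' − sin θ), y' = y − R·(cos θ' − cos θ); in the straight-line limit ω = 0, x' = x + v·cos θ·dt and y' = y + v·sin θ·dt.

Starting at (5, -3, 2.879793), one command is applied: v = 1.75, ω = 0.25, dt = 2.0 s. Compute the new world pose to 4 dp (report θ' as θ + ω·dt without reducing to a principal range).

θ' = 2.8798 + 0.25·2.0 = 3.3798
R = v/ω = 1.75/0.25 = 7.0000
x' = 5 + 7.0000·(sin 3.3798 − sin 2.8798) = 1.5366
y' = -3 − 7.0000·(cos 3.3798 − cos 2.8798) = -2.9591

(1.5366, -2.9591, 3.3798)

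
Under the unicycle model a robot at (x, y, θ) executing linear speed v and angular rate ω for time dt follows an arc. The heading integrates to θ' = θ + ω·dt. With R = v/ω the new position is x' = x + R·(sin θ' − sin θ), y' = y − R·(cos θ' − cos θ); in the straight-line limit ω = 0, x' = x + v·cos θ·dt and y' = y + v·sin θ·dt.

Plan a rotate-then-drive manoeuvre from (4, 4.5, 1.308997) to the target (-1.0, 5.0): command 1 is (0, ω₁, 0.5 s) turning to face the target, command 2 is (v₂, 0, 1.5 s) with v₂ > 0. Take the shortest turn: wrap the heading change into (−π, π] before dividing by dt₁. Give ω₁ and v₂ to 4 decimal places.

ω₁ = 3.4659, v₂ = 3.3500

heading to target = atan2(5−4.5, -1−4) = 3.0419
Δθ = wrap(3.0419 − 1.3090) = 1.7329; ω₁ = Δθ/dt₁ = 3.4659
distance = √((-1−4)² + (5−4.5)²) = 5.0249; v₂ = distance/dt₂ = 3.3500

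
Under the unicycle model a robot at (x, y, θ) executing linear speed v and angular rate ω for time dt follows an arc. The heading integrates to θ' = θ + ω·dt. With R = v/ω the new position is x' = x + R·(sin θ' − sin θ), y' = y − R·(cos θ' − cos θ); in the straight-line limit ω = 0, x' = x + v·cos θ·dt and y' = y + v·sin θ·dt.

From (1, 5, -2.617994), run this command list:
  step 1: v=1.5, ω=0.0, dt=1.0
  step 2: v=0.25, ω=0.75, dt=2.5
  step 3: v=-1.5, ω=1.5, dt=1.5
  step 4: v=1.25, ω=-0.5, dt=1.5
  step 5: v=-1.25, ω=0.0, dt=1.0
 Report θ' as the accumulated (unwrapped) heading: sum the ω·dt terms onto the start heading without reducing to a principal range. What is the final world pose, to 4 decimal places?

step 1: θ'=-2.6180 (straight) → pose (-0.2990, 4.2500, -2.6180)
step 2: θ'=-0.7430 (R=0.3333) → pose (-0.3579, 3.7158, -0.7430)
step 3: θ'=1.5070 (R=-1.0000) → pose (-2.0323, 3.0431, 1.5070)
step 4: θ'=0.7570 (R=-2.5000) → pose (-1.2543, 4.7010, 0.7570)
step 5: θ'=0.7570 (straight) → pose (-2.1629, 3.8426, 0.7570)

(-2.1629, 3.8426, 0.7570)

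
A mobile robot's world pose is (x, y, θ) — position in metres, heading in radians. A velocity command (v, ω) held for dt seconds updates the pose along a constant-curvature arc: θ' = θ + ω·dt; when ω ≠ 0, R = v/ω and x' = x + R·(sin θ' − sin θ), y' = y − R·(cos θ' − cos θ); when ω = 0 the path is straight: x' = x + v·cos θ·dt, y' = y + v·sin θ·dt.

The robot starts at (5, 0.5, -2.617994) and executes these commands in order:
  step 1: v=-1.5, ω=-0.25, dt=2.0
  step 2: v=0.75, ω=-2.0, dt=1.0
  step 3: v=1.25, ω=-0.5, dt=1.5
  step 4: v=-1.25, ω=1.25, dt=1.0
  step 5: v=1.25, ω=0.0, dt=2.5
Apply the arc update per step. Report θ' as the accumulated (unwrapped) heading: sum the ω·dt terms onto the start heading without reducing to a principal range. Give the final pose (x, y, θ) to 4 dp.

(7.9070, 5.2280, -4.6180)

step 1: θ'=-3.1180 (R=6.0000) → pose (7.8584, 1.3022, -3.1180)
step 2: θ'=-5.1180 (R=-0.3750) → pose (7.5050, 1.8250, -5.1180)
step 3: θ'=-5.8680 (R=-2.5000) → pose (8.7937, 3.1262, -5.8680)
step 4: θ'=-4.6180 (R=-1.0000) → pose (8.2016, 2.1169, -4.6180)
step 5: θ'=-4.6180 (straight) → pose (7.9070, 5.2280, -4.6180)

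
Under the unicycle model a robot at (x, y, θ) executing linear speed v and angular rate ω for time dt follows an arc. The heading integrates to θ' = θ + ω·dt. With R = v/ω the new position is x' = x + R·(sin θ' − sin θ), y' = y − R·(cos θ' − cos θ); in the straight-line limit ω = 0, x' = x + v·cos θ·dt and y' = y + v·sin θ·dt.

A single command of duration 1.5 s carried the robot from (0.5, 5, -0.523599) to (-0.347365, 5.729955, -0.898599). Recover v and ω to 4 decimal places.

Δθ = -0.898599 − -0.523599 = -0.375000
ω = Δθ/dt = -0.375000/1.5 = -0.2500
R = Δx/(sin θ' − sin θ) = 3.0000
v = R·ω = 3.0000·-0.2500 = -0.7500

v = -0.7500, ω = -0.2500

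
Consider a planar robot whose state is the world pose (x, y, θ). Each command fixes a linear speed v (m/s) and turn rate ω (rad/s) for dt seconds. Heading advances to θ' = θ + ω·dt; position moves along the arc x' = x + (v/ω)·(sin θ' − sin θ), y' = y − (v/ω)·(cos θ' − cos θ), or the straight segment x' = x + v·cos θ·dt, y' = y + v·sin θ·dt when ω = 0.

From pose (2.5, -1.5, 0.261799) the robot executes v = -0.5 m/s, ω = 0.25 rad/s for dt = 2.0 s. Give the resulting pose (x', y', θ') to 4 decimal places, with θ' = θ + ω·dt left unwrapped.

(1.6372, -1.9847, 0.7618)

θ' = 0.2618 + 0.25·2.0 = 0.7618
R = v/ω = -0.5/0.25 = -2.0000
x' = 2.5 + -2.0000·(sin 0.7618 − sin 0.2618) = 1.6372
y' = -1.5 − -2.0000·(cos 0.7618 − cos 0.2618) = -1.9847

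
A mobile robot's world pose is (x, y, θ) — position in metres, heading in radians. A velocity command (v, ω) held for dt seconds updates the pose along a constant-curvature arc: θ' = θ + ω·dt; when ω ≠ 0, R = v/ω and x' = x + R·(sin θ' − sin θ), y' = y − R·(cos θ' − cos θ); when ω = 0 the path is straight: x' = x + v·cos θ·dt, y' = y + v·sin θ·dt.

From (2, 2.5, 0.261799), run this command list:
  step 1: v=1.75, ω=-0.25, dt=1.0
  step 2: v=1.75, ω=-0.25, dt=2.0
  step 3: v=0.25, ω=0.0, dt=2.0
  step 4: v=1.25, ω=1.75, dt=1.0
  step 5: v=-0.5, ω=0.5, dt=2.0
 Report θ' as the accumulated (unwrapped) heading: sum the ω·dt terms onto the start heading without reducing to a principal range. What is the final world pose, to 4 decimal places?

(8.7341, 1.1585, 2.2618)

step 1: θ'=0.0118 (R=-7.0000) → pose (3.7291, 2.7380, 0.0118)
step 2: θ'=-0.4882 (R=-7.0000) → pose (7.0950, 1.9208, -0.4882)
step 3: θ'=-0.4882 (straight) → pose (7.5366, 1.6862, -0.4882)
step 4: θ'=1.2618 (R=0.7143) → pose (8.5521, 2.0999, 1.2618)
step 5: θ'=2.2618 (R=-1.0000) → pose (8.7341, 1.1585, 2.2618)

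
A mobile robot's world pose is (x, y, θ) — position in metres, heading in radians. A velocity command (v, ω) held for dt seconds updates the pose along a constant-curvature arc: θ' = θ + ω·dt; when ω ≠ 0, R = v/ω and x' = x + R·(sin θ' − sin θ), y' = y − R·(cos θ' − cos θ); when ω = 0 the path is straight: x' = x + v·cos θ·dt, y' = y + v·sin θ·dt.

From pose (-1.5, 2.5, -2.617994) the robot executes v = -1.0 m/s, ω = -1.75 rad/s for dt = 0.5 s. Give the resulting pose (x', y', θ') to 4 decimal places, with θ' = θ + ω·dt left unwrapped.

θ' = -2.6180 + -1.75·0.5 = -3.4930
R = v/ω = -1.0/-1.75 = 0.5714
x' = -1.5 + 0.5714·(sin -3.4930 − sin -2.6180) = -1.0176
y' = 2.5 − 0.5714·(cos -3.4930 − cos -2.6180) = 2.5416

(-1.0176, 2.5416, -3.4930)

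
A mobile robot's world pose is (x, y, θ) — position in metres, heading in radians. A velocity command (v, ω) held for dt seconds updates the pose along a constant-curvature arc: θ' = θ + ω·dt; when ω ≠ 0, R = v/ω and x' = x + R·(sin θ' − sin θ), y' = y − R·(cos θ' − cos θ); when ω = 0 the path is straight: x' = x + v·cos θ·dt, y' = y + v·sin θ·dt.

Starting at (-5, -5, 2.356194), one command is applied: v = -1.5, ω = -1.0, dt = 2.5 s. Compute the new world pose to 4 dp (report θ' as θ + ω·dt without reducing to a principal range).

(-6.2756, -7.5452, -0.1438)

θ' = 2.3562 + -1.0·2.5 = -0.1438
R = v/ω = -1.5/-1.0 = 1.5000
x' = -5 + 1.5000·(sin -0.1438 − sin 2.3562) = -6.2756
y' = -5 − 1.5000·(cos -0.1438 − cos 2.3562) = -7.5452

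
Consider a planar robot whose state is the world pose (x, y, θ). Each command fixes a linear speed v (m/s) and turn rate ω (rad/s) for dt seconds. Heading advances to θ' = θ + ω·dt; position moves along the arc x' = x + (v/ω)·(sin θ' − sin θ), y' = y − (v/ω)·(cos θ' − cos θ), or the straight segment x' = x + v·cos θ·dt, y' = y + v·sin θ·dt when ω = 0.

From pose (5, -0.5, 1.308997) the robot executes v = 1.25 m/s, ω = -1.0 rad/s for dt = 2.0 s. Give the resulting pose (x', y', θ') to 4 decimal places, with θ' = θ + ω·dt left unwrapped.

(7.0040, 0.1397, -0.6910)

θ' = 1.3090 + -1.0·2.0 = -0.6910
R = v/ω = 1.25/-1.0 = -1.2500
x' = 5 + -1.2500·(sin -0.6910 − sin 1.3090) = 7.0040
y' = -0.5 − -1.2500·(cos -0.6910 − cos 1.3090) = 0.1397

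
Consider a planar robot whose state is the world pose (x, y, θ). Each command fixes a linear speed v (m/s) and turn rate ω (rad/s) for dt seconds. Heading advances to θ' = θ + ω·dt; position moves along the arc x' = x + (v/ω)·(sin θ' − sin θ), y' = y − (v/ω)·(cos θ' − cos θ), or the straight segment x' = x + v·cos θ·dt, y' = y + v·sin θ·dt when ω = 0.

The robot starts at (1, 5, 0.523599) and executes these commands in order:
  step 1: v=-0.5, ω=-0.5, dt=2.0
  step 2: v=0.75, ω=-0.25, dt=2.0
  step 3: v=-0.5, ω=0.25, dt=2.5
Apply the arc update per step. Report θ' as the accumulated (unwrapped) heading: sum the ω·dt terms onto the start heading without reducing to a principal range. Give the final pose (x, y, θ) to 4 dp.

step 1: θ'=-0.4764 (R=1.0000) → pose (0.0414, 4.9774, -0.4764)
step 2: θ'=-0.9764 (R=-3.0000) → pose (1.1511, 3.9914, -0.9764)
step 3: θ'=-0.3514 (R=-2.0000) → pose (0.1826, 4.7492, -0.3514)

(0.1826, 4.7492, -0.3514)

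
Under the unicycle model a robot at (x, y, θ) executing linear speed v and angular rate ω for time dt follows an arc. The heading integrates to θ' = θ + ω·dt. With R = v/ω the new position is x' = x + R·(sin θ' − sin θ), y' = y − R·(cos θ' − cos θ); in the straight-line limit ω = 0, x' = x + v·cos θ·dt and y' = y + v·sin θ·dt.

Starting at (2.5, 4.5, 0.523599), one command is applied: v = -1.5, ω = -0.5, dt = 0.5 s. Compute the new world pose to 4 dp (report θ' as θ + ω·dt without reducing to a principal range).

θ' = 0.5236 + -0.5·0.5 = 0.2736
R = v/ω = -1.5/-0.5 = 3.0000
x' = 2.5 + 3.0000·(sin 0.2736 − sin 0.5236) = 1.8106
y' = 4.5 − 3.0000·(cos 0.2736 − cos 0.5236) = 4.2097

(1.8106, 4.2097, 0.2736)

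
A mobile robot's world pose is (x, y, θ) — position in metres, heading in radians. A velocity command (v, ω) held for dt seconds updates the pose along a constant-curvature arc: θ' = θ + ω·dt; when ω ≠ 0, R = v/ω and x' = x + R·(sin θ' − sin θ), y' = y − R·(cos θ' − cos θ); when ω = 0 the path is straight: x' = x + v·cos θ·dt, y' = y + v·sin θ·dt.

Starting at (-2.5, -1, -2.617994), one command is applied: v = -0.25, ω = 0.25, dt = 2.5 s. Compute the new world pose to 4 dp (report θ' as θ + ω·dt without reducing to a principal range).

(-2.0878, -0.5437, -1.9930)

θ' = -2.6180 + 0.25·2.5 = -1.9930
R = v/ω = -0.25/0.25 = -1.0000
x' = -2.5 + -1.0000·(sin -1.9930 − sin -2.6180) = -2.0878
y' = -1 − -1.0000·(cos -1.9930 − cos -2.6180) = -0.5437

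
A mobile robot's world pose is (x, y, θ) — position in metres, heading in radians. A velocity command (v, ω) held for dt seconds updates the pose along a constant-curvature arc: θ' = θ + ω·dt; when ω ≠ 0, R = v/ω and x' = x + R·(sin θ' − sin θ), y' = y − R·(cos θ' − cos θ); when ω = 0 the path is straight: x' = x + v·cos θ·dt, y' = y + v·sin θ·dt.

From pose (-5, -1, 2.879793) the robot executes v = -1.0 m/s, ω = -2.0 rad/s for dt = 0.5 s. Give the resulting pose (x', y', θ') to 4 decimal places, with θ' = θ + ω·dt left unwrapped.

(-4.6531, -1.3309, 1.8798)

θ' = 2.8798 + -2.0·0.5 = 1.8798
R = v/ω = -1.0/-2.0 = 0.5000
x' = -5 + 0.5000·(sin 1.8798 − sin 2.8798) = -4.6531
y' = -1 − 0.5000·(cos 1.8798 − cos 2.8798) = -1.3309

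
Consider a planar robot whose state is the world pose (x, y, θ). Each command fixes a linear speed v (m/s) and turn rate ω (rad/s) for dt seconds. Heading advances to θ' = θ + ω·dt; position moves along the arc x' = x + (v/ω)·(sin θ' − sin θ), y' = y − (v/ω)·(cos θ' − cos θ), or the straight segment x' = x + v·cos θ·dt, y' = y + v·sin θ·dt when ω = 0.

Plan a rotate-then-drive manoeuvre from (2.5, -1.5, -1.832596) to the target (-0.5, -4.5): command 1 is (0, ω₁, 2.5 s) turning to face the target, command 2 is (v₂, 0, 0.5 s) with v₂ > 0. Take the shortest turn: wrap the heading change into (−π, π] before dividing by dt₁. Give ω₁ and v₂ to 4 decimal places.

heading to target = atan2(-4.5−-1.5, -0.5−2.5) = -2.3562
Δθ = wrap(-2.3562 − -1.8326) = -0.5236; ω₁ = Δθ/dt₁ = -0.2094
distance = √((-0.5−2.5)² + (-4.5−-1.5)²) = 4.2426; v₂ = distance/dt₂ = 8.4853

ω₁ = -0.2094, v₂ = 8.4853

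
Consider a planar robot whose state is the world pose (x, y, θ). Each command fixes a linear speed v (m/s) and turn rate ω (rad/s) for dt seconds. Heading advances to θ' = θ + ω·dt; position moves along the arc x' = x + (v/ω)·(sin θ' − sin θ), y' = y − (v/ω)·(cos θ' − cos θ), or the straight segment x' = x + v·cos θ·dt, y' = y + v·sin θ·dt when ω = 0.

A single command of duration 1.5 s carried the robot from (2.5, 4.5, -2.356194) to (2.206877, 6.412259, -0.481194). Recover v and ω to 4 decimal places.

v = -1.5000, ω = 1.2500

Δθ = -0.481194 − -2.356194 = 1.875000
ω = Δθ/dt = 1.875000/1.5 = 1.2500
R = −Δy/(cos θ' − cos θ) = -1.2000
v = R·ω = -1.2000·1.2500 = -1.5000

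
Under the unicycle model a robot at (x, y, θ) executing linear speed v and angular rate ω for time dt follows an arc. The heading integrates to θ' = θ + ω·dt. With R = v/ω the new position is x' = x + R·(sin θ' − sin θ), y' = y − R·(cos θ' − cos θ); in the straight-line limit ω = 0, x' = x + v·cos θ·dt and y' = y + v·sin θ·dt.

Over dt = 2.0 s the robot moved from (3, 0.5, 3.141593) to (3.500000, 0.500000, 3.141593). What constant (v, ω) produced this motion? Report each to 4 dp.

v = -0.2500, ω = 0.0000

Δθ = 3.141593 − 3.141593 = 0.000000
ω = Δθ/dt = 0.000000/2.0 = 0.0000
ω = 0 → v = (Δx·cos θ + Δy·sin θ)/dt = -0.2500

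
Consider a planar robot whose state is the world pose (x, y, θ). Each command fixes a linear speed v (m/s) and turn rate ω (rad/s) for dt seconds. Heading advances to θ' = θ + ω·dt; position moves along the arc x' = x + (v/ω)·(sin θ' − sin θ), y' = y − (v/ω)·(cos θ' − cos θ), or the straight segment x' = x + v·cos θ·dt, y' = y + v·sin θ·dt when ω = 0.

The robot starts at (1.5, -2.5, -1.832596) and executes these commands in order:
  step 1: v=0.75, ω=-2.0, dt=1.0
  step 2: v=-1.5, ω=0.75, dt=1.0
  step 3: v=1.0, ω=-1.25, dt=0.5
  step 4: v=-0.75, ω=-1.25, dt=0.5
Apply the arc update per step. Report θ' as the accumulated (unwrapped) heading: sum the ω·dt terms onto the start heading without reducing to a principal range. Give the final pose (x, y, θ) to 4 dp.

(2.0506, -3.3079, -4.3326)

step 1: θ'=-3.8326 (R=-0.3750) → pose (0.8988, -2.6919, -3.8326)
step 2: θ'=-3.0826 (R=-2.0000) → pose (2.2913, -3.1472, -3.0826)
step 3: θ'=-3.7076 (R=-0.8000) → pose (1.8152, -3.0239, -3.7076)
step 4: θ'=-4.3326 (R=0.6000) → pose (2.0506, -3.3079, -4.3326)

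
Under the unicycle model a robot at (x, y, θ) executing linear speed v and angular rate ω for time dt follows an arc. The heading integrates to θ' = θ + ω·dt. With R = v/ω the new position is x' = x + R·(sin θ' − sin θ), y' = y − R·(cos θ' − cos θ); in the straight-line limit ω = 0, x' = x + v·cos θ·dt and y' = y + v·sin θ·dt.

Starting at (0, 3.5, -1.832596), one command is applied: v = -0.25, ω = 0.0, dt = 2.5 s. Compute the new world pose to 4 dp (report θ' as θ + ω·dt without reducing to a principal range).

θ' = -1.8326 + 0.0·2.5 = -1.8326
ω = 0 → straight: x' = 0 + -0.25·cos(-1.8326)·2.5 = 0.1618
y' = 3.5 + -0.25·sin(-1.8326)·2.5 = 4.1037

(0.1618, 4.1037, -1.8326)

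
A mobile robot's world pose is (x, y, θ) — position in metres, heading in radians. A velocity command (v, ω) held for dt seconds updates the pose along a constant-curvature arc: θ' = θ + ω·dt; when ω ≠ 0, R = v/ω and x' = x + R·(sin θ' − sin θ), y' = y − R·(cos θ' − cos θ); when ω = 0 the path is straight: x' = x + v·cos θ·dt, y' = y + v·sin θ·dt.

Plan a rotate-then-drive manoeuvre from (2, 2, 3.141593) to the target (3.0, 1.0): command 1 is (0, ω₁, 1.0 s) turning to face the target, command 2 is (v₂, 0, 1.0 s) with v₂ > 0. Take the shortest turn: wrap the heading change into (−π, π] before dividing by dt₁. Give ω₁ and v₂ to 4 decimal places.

heading to target = atan2(1−2, 3−2) = -0.7854
Δθ = wrap(-0.7854 − 3.1416) = 2.3562; ω₁ = Δθ/dt₁ = 2.3562
distance = √((3−2)² + (1−2)²) = 1.4142; v₂ = distance/dt₂ = 1.4142

ω₁ = 2.3562, v₂ = 1.4142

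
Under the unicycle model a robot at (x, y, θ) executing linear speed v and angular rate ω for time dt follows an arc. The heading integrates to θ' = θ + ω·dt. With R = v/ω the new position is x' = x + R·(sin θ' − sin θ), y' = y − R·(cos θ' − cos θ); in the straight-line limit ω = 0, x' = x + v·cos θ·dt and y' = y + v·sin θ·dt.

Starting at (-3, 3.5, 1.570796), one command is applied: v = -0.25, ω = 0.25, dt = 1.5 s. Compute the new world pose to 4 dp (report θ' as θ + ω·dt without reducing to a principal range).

θ' = 1.5708 + 0.25·1.5 = 1.9458
R = v/ω = -0.25/0.25 = -1.0000
x' = -3 + -1.0000·(sin 1.9458 − sin 1.5708) = -2.9305
y' = 3.5 − -1.0000·(cos 1.9458 − cos 1.5708) = 3.1337

(-2.9305, 3.1337, 1.9458)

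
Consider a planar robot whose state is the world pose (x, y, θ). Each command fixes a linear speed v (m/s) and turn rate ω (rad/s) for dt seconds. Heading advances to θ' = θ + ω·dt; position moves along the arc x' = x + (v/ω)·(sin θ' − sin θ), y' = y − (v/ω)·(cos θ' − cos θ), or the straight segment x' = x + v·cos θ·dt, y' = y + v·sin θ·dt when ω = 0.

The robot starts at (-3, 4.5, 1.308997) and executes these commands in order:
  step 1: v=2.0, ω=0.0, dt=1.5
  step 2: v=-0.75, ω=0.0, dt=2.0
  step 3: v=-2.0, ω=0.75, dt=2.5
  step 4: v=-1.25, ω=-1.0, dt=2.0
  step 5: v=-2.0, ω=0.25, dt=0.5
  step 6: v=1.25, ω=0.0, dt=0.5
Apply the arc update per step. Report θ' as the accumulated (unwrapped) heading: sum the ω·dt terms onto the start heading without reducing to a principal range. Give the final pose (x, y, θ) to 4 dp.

(1.1310, 0.5305, 1.3090)

step 1: θ'=1.3090 (straight) → pose (-2.2235, 7.3978, 1.3090)
step 2: θ'=1.3090 (straight) → pose (-2.6118, 5.9489, 1.3090)
step 3: θ'=3.1840 (R=-2.6667) → pose (0.0771, 2.5944, 3.1840)
step 4: θ'=1.1840 (R=1.2500) → pose (1.2877, 0.8740, 1.1840)
step 5: θ'=1.3090 (R=-8.0000) → pose (0.9693, -0.0732, 1.3090)
step 6: θ'=1.3090 (straight) → pose (1.1310, 0.5305, 1.3090)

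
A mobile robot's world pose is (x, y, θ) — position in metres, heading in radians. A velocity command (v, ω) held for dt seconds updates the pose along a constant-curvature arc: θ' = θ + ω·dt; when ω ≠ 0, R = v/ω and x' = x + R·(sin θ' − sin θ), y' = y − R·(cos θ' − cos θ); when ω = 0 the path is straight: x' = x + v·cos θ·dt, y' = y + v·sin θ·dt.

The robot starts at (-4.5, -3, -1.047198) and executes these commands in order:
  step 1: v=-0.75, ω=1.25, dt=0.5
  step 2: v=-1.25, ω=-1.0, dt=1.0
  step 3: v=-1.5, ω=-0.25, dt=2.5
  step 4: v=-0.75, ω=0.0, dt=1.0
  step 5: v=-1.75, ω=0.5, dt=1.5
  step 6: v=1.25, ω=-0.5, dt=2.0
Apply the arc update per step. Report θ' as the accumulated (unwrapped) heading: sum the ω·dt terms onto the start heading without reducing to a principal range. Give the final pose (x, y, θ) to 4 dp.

(-4.8304, 2.7236, -2.2972)

step 1: θ'=-0.4222 (R=-0.6000) → pose (-4.7738, -2.7527, -0.4222)
step 2: θ'=-1.4222 (R=1.2500) → pose (-5.4978, -1.7975, -1.4222)
step 3: θ'=-2.0472 (R=6.0000) → pose (-4.8958, 1.8423, -2.0472)
step 4: θ'=-2.0472 (straight) → pose (-4.5519, 2.5088, -2.0472)
step 5: θ'=-1.2972 (R=-3.5000) → pose (-4.2923, 5.0595, -1.2972)
step 6: θ'=-2.2972 (R=-2.5000) → pose (-4.8304, 2.7236, -2.2972)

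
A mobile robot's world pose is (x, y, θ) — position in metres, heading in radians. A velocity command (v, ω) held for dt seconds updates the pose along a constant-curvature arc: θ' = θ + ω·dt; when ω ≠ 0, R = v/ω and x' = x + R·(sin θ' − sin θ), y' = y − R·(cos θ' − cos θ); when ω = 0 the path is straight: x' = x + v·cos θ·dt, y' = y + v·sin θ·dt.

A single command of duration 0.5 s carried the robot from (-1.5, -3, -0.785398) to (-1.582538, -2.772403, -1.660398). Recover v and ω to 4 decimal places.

Δθ = -1.660398 − -0.785398 = -0.875000
ω = Δθ/dt = -0.875000/0.5 = -1.7500
R = −Δy/(cos θ' − cos θ) = 0.2857
v = R·ω = 0.2857·-1.7500 = -0.5000

v = -0.5000, ω = -1.7500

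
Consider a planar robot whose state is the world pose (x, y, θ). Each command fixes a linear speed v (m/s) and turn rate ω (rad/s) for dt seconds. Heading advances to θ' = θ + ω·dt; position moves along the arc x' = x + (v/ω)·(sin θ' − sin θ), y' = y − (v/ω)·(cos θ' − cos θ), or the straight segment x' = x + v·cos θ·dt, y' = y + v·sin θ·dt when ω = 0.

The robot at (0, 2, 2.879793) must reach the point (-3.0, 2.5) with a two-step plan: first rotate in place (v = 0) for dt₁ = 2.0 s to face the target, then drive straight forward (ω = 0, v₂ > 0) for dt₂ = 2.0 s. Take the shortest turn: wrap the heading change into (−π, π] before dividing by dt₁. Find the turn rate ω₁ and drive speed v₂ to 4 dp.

ω₁ = 0.0483, v₂ = 1.5207

heading to target = atan2(2.5−2, -3−0) = 2.9764
Δθ = wrap(2.9764 − 2.8798) = 0.0967; ω₁ = Δθ/dt₁ = 0.0483
distance = √((-3−0)² + (2.5−2)²) = 3.0414; v₂ = distance/dt₂ = 1.5207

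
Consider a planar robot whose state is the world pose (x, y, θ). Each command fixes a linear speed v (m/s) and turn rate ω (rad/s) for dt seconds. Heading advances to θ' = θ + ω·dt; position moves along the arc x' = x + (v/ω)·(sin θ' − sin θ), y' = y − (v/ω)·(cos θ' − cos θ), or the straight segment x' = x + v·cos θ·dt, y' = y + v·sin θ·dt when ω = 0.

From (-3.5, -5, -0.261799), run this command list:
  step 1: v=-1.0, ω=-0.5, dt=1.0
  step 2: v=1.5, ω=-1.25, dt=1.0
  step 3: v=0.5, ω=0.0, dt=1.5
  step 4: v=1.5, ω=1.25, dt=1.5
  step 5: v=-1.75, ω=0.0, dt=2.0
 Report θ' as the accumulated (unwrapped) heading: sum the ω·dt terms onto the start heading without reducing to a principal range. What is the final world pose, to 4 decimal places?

(-6.9718, -7.7978, -0.1368)

step 1: θ'=-0.7618 (R=2.0000) → pose (-4.3628, -4.5153, -0.7618)
step 2: θ'=-2.0118 (R=-1.2000) → pose (-4.1059, -5.8959, -2.0118)
step 3: θ'=-2.0118 (straight) → pose (-4.4260, -6.5741, -2.0118)
step 4: θ'=-0.1368 (R=1.2000) → pose (-3.5045, -8.2751, -0.1368)
step 5: θ'=-0.1368 (straight) → pose (-6.9718, -7.7978, -0.1368)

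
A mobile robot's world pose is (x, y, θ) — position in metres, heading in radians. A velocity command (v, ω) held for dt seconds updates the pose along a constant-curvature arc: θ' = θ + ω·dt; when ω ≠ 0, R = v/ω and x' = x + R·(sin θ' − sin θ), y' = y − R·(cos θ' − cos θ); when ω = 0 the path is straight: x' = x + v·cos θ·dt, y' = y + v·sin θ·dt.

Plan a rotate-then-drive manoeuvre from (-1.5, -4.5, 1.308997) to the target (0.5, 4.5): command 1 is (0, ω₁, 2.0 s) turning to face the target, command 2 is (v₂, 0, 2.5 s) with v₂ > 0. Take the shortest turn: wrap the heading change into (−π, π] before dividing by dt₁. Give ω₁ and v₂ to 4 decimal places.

heading to target = atan2(4.5−-4.5, 0.5−-1.5) = 1.3521
Δθ = wrap(1.3521 − 1.3090) = 0.0431; ω₁ = Δθ/dt₁ = 0.0216
distance = √((0.5−-1.5)² + (4.5−-4.5)²) = 9.2195; v₂ = distance/dt₂ = 3.6878

ω₁ = 0.0216, v₂ = 3.6878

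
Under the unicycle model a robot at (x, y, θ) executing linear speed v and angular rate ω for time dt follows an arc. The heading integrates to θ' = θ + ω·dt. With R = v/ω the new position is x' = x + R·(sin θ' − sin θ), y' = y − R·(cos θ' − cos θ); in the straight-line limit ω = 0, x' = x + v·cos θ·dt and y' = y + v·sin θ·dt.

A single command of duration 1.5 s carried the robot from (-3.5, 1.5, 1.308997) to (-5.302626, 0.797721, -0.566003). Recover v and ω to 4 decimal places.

v = -1.5000, ω = -1.2500

Δθ = -0.566003 − 1.308997 = -1.875000
ω = Δθ/dt = -1.875000/1.5 = -1.2500
R = Δx/(sin θ' − sin θ) = 1.2000
v = R·ω = 1.2000·-1.2500 = -1.5000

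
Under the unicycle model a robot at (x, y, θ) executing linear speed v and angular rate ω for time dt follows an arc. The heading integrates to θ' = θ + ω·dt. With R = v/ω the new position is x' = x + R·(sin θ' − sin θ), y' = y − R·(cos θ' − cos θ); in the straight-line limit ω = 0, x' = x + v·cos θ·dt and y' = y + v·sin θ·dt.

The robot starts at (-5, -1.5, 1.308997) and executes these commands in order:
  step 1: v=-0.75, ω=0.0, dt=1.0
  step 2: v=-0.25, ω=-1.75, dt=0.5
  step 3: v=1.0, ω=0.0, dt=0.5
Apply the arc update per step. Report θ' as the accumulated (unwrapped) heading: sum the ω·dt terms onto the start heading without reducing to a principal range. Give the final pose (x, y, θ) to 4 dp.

(-4.8184, -2.1068, 0.4340)

step 1: θ'=1.3090 (straight) → pose (-5.1941, -2.2244, 1.3090)
step 2: θ'=0.4340 (R=0.1429) → pose (-5.2720, -2.3171, 0.4340)
step 3: θ'=0.4340 (straight) → pose (-4.8184, -2.1068, 0.4340)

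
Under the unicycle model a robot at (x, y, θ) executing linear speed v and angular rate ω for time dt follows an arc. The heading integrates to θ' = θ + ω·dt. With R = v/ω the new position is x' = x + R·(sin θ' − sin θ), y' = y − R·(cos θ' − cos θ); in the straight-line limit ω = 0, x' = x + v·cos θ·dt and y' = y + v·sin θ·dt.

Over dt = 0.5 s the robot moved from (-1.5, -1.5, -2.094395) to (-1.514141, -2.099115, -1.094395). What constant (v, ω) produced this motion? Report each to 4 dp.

v = 1.2500, ω = 2.0000

Δθ = -1.094395 − -2.094395 = 1.000000
ω = Δθ/dt = 1.000000/0.5 = 2.0000
R = −Δy/(cos θ' − cos θ) = 0.6250
v = R·ω = 0.6250·2.0000 = 1.2500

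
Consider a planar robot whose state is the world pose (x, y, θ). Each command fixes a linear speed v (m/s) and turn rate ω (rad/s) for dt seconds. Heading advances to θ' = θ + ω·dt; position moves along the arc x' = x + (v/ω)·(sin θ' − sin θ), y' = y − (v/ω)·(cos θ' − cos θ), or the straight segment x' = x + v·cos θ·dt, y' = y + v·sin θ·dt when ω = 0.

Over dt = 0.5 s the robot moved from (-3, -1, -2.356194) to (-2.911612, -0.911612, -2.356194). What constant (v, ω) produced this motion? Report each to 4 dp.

Δθ = -2.356194 − -2.356194 = 0.000000
ω = Δθ/dt = 0.000000/0.5 = 0.0000
ω = 0 → v = (Δx·cos θ + Δy·sin θ)/dt = -0.2500

v = -0.2500, ω = 0.0000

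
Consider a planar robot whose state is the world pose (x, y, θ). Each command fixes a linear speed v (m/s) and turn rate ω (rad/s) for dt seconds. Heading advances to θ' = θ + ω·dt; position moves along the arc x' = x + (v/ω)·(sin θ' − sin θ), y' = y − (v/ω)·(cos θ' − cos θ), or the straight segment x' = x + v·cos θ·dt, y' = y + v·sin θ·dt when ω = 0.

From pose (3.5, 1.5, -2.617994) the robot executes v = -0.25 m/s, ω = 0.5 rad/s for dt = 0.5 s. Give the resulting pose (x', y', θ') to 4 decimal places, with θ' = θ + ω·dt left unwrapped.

θ' = -2.6180 + 0.5·0.5 = -2.3680
R = v/ω = -0.25/0.5 = -0.5000
x' = 3.5 + -0.5000·(sin -2.3680 − sin -2.6180) = 3.5994
y' = 1.5 − -0.5000·(cos -2.3680 − cos -2.6180) = 1.5753

(3.5994, 1.5753, -2.3680)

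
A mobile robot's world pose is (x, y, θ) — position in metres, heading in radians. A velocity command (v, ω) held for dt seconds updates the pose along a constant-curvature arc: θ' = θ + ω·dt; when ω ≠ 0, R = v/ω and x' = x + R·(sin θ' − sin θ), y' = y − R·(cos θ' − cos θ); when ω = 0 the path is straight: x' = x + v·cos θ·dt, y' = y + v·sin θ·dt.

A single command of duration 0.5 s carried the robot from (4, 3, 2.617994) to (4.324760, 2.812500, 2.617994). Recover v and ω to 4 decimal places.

v = -0.7500, ω = 0.0000

Δθ = 2.617994 − 2.617994 = 0.000000
ω = Δθ/dt = 0.000000/0.5 = 0.0000
ω = 0 → v = (Δx·cos θ + Δy·sin θ)/dt = -0.7500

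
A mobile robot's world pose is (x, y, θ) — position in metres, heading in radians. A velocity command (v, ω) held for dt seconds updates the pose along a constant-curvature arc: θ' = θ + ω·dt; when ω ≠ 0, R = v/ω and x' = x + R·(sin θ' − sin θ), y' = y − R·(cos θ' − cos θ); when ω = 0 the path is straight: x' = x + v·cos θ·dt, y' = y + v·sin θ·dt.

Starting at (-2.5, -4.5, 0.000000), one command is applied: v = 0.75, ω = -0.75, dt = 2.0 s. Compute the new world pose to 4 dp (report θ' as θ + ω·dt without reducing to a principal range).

θ' = 0.0000 + -0.75·2.0 = -1.5000
R = v/ω = 0.75/-0.75 = -1.0000
x' = -2.5 + -1.0000·(sin -1.5000 − sin 0.0000) = -1.5025
y' = -4.5 − -1.0000·(cos -1.5000 − cos 0.0000) = -5.4293

(-1.5025, -5.4293, -1.5000)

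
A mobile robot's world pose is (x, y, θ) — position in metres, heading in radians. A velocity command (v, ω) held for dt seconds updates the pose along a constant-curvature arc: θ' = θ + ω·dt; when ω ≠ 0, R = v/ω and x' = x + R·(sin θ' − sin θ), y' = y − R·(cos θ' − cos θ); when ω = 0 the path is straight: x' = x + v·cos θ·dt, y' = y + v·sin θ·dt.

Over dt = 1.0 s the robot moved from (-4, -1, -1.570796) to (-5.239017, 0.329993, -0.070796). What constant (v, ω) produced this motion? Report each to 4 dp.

v = -2.0000, ω = 1.5000

Δθ = -0.070796 − -1.570796 = 1.500000
ω = Δθ/dt = 1.500000/1.0 = 1.5000
R = −Δy/(cos θ' − cos θ) = -1.3333
v = R·ω = -1.3333·1.5000 = -2.0000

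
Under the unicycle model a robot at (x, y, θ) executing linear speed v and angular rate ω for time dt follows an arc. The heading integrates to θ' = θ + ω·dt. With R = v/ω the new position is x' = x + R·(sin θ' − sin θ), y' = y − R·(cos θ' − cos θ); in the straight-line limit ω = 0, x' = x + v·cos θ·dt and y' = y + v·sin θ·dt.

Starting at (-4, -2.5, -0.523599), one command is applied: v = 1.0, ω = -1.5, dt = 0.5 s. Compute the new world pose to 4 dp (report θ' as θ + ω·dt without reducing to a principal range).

(-3.6959, -2.8821, -1.2736)

θ' = -0.5236 + -1.5·0.5 = -1.2736
R = v/ω = 1.0/-1.5 = -0.6667
x' = -4 + -0.6667·(sin -1.2736 − sin -0.5236) = -3.6959
y' = -2.5 − -0.6667·(cos -1.2736 − cos -0.5236) = -2.8821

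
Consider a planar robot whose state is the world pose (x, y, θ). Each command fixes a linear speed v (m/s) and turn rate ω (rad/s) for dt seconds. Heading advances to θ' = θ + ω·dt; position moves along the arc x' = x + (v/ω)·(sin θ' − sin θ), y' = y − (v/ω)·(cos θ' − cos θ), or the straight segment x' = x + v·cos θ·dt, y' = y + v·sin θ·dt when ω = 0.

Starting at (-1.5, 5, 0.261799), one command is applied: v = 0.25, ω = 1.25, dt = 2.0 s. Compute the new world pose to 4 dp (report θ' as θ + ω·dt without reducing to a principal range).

θ' = 0.2618 + 1.25·2.0 = 2.7618
R = v/ω = 0.25/1.25 = 0.2000
x' = -1.5 + 0.2000·(sin 2.7618 − sin 0.2618) = -1.4776
y' = 5 − 0.2000·(cos 2.7618 − cos 0.2618) = 5.3789

(-1.4776, 5.3789, 2.7618)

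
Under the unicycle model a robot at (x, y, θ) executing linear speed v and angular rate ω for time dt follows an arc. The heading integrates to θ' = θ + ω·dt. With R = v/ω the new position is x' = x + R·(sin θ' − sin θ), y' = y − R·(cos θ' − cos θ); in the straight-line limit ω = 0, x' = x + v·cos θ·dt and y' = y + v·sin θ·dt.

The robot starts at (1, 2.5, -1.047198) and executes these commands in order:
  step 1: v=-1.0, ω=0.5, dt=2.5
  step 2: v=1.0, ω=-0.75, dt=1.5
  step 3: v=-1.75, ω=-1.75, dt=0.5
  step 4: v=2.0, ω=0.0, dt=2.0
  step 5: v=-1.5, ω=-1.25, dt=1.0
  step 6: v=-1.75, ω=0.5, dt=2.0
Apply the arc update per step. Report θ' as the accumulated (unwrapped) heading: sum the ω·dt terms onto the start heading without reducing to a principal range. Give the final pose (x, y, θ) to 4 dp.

step 1: θ'=0.2028 (R=-2.0000) → pose (-1.1349, 3.4590, 0.2028)
step 2: θ'=-0.9222 (R=-1.3333) → pose (0.1962, 2.9584, -0.9222)
step 3: θ'=-1.7972 (R=1.0000) → pose (0.0187, 3.7870, -1.7972)
step 4: θ'=-1.7972 (straight) → pose (-0.8792, -0.1109, -1.7972)
step 5: θ'=-3.0472 (R=1.2000) → pose (0.1771, 0.8143, -3.0472)
step 6: θ'=-2.0472 (R=-3.5000) → pose (2.9575, 2.6937, -2.0472)

(2.9575, 2.6937, -2.0472)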